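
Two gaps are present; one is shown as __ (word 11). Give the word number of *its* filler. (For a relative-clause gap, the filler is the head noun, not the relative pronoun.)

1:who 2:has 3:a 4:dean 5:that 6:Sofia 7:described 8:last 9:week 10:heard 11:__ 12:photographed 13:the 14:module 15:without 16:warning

The marked gap is the subject of "photographed".
Its filler is the fronted wh-phrase "who", at word 1.
(The other dependency links word 4 to a gap after word 7.)

1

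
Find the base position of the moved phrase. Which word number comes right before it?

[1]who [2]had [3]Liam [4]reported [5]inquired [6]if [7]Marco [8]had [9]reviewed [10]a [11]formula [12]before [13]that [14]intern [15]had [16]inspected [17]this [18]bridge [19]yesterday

4

The displaced element is "who" (word 1).
It is linked across 1 clause boundary (Ø).
It functions as the subject of "inquired", so the gap sits immediately after word 4 ("reported").
Base order: Liam had reported that who inquired if Marco had reviewed a formula before that intern had inspected this bridge yesterday.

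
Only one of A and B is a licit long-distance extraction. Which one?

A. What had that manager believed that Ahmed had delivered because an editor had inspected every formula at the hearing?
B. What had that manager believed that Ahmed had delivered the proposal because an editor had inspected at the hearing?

In B, the wh-phrase is extracted from inside an adjunct island (introduced by "because"), which blocks movement.
In A, the extraction path crosses only that-complement boundaries, which are transparent.
So A is grammatical.

A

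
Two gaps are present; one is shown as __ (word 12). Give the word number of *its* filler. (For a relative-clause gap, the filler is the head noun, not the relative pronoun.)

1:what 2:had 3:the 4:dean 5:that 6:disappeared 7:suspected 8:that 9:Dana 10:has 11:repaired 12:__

The marked gap is the direct object of "repaired".
Its filler is the fronted wh-phrase "what", at word 1.
(The other dependency links word 4 to a gap after word 5.)

1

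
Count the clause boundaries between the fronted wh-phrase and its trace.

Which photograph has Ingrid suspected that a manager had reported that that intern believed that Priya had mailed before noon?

"which photograph" is extracted from the object of "mailed".
Boundaries crossed, outermost first: [that], [that], [that] — 3 in total.

3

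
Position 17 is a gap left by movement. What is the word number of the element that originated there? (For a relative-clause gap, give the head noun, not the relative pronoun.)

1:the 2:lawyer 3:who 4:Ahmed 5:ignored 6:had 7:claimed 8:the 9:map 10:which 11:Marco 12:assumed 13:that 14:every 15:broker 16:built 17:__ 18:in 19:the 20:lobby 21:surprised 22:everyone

9

The gap at 17 is the object of "built", inside a relative clause.
The relative pronoun is "which" (word 10); it is bound by the head noun immediately before it.
Its filler is the head noun "map", at word 9.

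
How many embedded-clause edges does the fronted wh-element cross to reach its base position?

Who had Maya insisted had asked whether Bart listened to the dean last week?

"who" is extracted from the subject of "asked".
Boundaries crossed, outermost first: [Ø] — 1 in total.

1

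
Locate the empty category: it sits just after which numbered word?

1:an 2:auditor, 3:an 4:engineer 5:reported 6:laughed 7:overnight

5

The displaced element is "an auditor" (word 2).
It is linked across 1 clause boundary (Ø).
It functions as the subject of "laughed", so the gap sits immediately after word 5 ("reported").
Base order: An engineer reported an auditor laughed overnight.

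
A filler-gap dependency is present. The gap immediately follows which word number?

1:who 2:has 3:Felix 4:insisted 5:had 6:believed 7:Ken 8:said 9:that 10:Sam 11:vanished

4

The displaced element is "who" (word 1).
It is linked across 1 clause boundary (Ø).
It functions as the subject of "believed", so the gap sits immediately after word 4 ("insisted").
Base order: Felix has insisted that who had believed Ken said that Sam vanished.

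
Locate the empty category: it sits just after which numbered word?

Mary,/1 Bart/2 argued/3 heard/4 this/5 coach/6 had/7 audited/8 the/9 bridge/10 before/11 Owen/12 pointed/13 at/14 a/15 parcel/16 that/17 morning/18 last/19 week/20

The displaced element is "Mary" (word 1).
It is linked across 1 clause boundary (Ø).
It functions as the subject of "heard", so the gap sits immediately after word 3 ("argued").
Base order: Bart argued that Mary heard this coach had audited the bridge before Owen pointed at a parcel that morning last week.

3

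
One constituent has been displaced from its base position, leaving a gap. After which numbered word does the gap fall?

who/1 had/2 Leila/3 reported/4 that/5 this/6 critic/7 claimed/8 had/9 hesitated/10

The displaced element is "who" (word 1).
It is linked across 2 clause boundaries (that → Ø).
It functions as the subject of "hesitated", so the gap sits immediately after word 8 ("claimed").
Base order: Leila had reported that this critic claimed who had hesitated.

8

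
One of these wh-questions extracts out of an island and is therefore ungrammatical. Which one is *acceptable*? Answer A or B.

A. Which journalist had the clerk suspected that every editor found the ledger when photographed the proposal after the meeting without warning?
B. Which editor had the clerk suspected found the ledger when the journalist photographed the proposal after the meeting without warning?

In A, the wh-phrase is extracted from inside an adjunct island (introduced by "when"), which blocks movement.
In B, the extraction path crosses only that-complement boundaries, which are transparent.
So B is grammatical.

B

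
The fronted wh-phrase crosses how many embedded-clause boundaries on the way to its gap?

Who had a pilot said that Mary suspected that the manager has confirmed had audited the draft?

3

"who" is extracted from the subject of "audited".
Boundaries crossed, outermost first: [that], [that], [Ø] — 3 in total.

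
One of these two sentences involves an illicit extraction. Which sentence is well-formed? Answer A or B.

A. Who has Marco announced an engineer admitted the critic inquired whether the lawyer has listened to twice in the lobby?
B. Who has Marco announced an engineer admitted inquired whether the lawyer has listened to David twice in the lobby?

In A, the wh-phrase is extracted from inside a wh-island (introduced by "whether"), which blocks movement.
In B, the extraction path crosses only that-complement boundaries, which are transparent.
So B is grammatical.

B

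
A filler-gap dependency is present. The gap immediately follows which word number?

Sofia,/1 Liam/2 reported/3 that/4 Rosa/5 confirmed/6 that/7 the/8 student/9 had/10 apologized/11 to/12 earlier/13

The displaced element is "Sofia" (word 1).
It is linked across 2 clause boundaries (that → that).
It functions as the object of the preposition "to" of "apologized", so the gap sits immediately after word 12 ("to").
Base order: Liam reported that Rosa confirmed that the student had apologized to Sofia earlier.

12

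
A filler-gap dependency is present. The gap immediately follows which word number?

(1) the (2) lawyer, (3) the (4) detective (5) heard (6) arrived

The displaced element is "the lawyer" (word 2).
It is linked across 1 clause boundary (Ø).
It functions as the subject of "arrived", so the gap sits immediately after word 5 ("heard").
Base order: The detective heard that the lawyer arrived.

5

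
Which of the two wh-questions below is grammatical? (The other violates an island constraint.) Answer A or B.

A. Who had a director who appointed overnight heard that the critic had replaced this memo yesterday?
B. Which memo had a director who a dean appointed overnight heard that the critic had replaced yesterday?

In A, the wh-phrase is extracted from inside a complex-NP island (relative clause) (introduced by "who"), which blocks movement.
In B, the extraction path crosses only that-complement boundaries, which are transparent.
So B is grammatical.

B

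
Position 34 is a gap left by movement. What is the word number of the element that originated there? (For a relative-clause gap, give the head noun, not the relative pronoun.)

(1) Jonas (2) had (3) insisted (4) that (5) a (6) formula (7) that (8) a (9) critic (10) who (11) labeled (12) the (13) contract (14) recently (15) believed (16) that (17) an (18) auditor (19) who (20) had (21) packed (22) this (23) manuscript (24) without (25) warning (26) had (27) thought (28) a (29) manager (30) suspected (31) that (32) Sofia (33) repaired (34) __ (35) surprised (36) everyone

The gap at 34 is the object of "repaired", inside a relative clause.
The relative pronoun is "that" (word 7); it is bound by the head noun immediately before it.
Its filler is the head noun "formula", at word 6.

6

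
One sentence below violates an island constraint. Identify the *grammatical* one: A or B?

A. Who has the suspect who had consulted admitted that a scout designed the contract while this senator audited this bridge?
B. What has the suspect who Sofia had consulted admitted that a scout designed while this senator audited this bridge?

In A, the wh-phrase is extracted from inside a complex-NP island (relative clause) (introduced by "who"), which blocks movement.
In B, the extraction path crosses only that-complement boundaries, which are transparent.
So B is grammatical.

B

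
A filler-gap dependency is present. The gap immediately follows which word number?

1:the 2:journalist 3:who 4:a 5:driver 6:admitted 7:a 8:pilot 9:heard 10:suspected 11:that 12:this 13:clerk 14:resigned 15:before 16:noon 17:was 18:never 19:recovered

9

The displaced element is "the journalist" (word 2).
It is linked across 2 clause boundaries (Ø → Ø).
It functions as the subject of "suspected", so the gap sits immediately after word 9 ("heard").
Base order: A driver admitted a pilot heard that the journalist suspected that this clerk resigned before noon.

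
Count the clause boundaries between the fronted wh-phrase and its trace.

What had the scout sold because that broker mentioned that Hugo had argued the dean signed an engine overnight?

"what" originates inside the matrix clause — no clause boundary is crossed.

0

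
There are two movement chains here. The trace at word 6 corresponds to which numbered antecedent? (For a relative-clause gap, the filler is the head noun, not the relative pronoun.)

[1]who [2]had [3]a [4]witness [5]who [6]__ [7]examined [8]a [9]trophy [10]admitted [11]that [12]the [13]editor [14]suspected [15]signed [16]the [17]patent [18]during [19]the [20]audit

4

The marked gap is inside the relative clause, the subject of "examined".
Its filler is the head noun "witness" (via "who"), at word 4.
(The other dependency links word 1 to a gap after word 14.)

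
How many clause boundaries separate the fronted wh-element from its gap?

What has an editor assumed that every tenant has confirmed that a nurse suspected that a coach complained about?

"what" is extracted from the PP object of "complained".
Boundaries crossed, outermost first: [that], [that], [that] — 3 in total.

3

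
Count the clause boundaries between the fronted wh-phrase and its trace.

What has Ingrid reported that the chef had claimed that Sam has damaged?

2

"what" is extracted from the object of "damaged".
Boundaries crossed, outermost first: [that], [that] — 2 in total.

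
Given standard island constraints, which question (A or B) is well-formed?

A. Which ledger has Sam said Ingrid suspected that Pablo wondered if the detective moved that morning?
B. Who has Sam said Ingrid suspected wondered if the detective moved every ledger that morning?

B

In A, the wh-phrase is extracted from inside a wh-island (introduced by "if"), which blocks movement.
In B, the extraction path crosses only that-complement boundaries, which are transparent.
So B is grammatical.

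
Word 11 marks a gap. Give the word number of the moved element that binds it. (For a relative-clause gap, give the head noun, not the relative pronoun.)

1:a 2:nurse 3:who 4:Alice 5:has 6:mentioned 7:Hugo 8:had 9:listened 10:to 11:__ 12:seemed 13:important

2

The gap at 11 is the prepositional object of "listened", inside a relative clause.
The relative pronoun is "who" (word 3); it is bound by the head noun immediately before it.
Its filler is the head noun "nurse", at word 2.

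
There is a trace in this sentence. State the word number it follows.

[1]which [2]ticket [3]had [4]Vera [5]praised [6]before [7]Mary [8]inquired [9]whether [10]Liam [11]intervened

The displaced element is "which ticket" (word 2).
It functions as the direct object of "praised", so the gap sits immediately after word 5 ("praised").
Base order: Vera had praised which ticket before Mary inquired whether Liam intervened.

5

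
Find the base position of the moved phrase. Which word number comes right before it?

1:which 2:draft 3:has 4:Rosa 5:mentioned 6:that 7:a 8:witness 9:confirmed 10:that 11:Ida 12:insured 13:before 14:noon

12

The displaced element is "which draft" (word 2).
It is linked across 2 clause boundaries (that → that).
It functions as the direct object of "insured", so the gap sits immediately after word 12 ("insured").
Base order: Rosa has mentioned that a witness confirmed that Ida insured which draft before noon.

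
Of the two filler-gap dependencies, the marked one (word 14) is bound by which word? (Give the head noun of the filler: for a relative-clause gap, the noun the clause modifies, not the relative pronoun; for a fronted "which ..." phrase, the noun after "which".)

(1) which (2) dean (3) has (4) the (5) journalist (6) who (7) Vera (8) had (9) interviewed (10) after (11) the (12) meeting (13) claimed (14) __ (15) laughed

The marked gap is the subject of "laughed".
Its filler is the fronted wh-phrase "which dean", at word 2.
(The other dependency links word 5 to a gap after word 9.)

2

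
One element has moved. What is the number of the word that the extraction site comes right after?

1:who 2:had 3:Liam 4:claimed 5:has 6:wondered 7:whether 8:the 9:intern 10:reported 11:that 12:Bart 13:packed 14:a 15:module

4

The displaced element is "who" (word 1).
It is linked across 1 clause boundary (Ø).
It functions as the subject of "wondered", so the gap sits immediately after word 4 ("claimed").
Base order: Liam had claimed that who has wondered whether the intern reported that Bart packed a module.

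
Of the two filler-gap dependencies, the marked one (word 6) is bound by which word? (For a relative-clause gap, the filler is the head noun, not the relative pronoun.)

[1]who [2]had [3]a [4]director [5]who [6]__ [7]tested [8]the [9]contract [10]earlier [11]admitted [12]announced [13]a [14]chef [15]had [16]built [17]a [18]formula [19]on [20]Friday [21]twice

4

The marked gap is inside the relative clause, the subject of "tested".
Its filler is the head noun "director" (via "who"), at word 4.
(The other dependency links word 1 to a gap after word 11.)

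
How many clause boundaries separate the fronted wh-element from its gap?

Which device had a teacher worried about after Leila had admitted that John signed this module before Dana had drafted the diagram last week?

0

"which device" originates inside the matrix clause — no clause boundary is crossed.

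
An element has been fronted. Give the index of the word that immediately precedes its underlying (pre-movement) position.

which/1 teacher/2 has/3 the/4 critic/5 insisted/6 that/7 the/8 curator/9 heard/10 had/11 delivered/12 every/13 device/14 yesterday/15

The displaced element is "which teacher" (word 2).
It is linked across 2 clause boundaries (that → Ø).
It functions as the subject of "delivered", so the gap sits immediately after word 10 ("heard").
Base order: The critic has insisted that the curator heard that which teacher had delivered every device yesterday.

10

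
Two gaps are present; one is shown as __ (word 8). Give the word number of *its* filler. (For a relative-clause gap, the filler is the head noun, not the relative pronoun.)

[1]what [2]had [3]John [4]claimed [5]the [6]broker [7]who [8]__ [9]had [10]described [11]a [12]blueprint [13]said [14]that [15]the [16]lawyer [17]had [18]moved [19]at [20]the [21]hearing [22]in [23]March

The marked gap is inside the relative clause, the subject of "described".
Its filler is the head noun "broker" (via "who"), at word 6.
(The other dependency links word 1 to a gap after word 18.)

6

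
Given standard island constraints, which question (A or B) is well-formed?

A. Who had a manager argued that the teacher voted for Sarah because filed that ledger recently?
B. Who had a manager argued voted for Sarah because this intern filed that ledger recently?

B

In A, the wh-phrase is extracted from inside an adjunct island (introduced by "because"), which blocks movement.
In B, the extraction path crosses only that-complement boundaries, which are transparent.
So B is grammatical.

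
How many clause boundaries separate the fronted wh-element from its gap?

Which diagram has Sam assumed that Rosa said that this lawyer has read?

2

"which diagram" is extracted from the object of "read".
Boundaries crossed, outermost first: [that], [that] — 2 in total.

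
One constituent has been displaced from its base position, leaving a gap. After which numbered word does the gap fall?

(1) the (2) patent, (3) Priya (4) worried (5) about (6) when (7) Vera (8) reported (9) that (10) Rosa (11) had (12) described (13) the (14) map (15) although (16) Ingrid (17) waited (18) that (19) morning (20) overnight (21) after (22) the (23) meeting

The displaced element is "the patent" (word 2).
It functions as the object of the preposition "about" of "worried", so the gap sits immediately after word 5 ("about").
Base order: Priya worried about the patent when Vera reported that Rosa had described the map although Ingrid waited that morning overnight after the meeting.

5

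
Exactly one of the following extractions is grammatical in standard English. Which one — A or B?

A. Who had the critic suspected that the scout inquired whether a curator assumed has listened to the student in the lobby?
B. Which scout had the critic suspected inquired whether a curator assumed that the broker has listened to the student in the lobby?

B

In A, the wh-phrase is extracted from inside a wh-island (introduced by "whether"), which blocks movement.
In B, the extraction path crosses only that-complement boundaries, which are transparent.
So B is grammatical.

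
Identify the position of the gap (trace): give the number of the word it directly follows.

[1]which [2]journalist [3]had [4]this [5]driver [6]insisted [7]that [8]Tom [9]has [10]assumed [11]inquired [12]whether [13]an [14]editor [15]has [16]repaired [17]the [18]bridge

The displaced element is "which journalist" (word 2).
It is linked across 2 clause boundaries (that → Ø).
It functions as the subject of "inquired", so the gap sits immediately after word 10 ("assumed").
Base order: This driver had insisted that Tom has assumed that which journalist inquired whether an editor has repaired the bridge.

10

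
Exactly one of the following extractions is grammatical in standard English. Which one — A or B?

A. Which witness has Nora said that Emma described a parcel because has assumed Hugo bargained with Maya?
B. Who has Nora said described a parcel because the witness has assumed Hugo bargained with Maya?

In A, the wh-phrase is extracted from inside an adjunct island (introduced by "because"), which blocks movement.
In B, the extraction path crosses only that-complement boundaries, which are transparent.
So B is grammatical.

B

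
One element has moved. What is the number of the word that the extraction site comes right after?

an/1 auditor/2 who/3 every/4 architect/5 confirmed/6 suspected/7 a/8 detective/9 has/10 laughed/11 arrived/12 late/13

The displaced element is "an auditor" (word 2).
It is linked across 1 clause boundary (Ø).
It functions as the subject of "suspected", so the gap sits immediately after word 6 ("confirmed").
Base order: Every architect confirmed that an auditor suspected a detective has laughed.

6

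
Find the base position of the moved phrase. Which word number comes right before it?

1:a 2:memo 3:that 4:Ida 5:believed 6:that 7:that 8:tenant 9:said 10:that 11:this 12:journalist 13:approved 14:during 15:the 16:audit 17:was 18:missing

13

The displaced element is "a memo" (word 2).
It is linked across 2 clause boundaries (that → that).
It functions as the direct object of "approved", so the gap sits immediately after word 13 ("approved").
Base order: Ida believed that that tenant said that this journalist approved a memo during the audit.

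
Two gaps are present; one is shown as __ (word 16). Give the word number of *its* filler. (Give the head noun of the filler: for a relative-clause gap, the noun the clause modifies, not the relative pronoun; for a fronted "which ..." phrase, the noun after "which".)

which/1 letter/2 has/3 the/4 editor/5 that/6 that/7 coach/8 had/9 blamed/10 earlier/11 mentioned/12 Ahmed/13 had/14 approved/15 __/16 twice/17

The marked gap is the direct object of "approved".
Its filler is the fronted wh-phrase "which letter", at word 2.
(The other dependency links word 5 to a gap after word 10.)

2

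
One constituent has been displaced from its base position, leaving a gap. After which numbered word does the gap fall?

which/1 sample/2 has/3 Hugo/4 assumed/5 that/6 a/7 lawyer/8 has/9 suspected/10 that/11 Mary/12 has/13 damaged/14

The displaced element is "which sample" (word 2).
It is linked across 2 clause boundaries (that → that).
It functions as the direct object of "damaged", so the gap sits immediately after word 14 ("damaged").
Base order: Hugo has assumed that a lawyer has suspected that Mary has damaged which sample.

14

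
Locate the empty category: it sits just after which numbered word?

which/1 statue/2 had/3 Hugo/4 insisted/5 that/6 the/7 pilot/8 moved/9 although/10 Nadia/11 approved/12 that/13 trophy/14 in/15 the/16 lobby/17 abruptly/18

The displaced element is "which statue" (word 2).
It is linked across 1 clause boundary (that).
It functions as the direct object of "moved", so the gap sits immediately after word 9 ("moved").
Base order: Hugo had insisted that the pilot moved which statue although Nadia approved that trophy in the lobby abruptly.

9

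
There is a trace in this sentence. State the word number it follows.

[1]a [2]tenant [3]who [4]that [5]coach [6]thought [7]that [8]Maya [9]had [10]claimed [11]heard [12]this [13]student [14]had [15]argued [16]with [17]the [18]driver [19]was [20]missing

10

The displaced element is "a tenant" (word 2).
It is linked across 2 clause boundaries (that → Ø).
It functions as the subject of "heard", so the gap sits immediately after word 10 ("claimed").
Base order: That coach thought that Maya had claimed a tenant heard this student had argued with the driver.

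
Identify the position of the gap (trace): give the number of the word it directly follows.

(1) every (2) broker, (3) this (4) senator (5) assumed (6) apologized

The displaced element is "every broker" (word 2).
It is linked across 1 clause boundary (Ø).
It functions as the subject of "apologized", so the gap sits immediately after word 5 ("assumed").
Base order: This senator assumed that every broker apologized.

5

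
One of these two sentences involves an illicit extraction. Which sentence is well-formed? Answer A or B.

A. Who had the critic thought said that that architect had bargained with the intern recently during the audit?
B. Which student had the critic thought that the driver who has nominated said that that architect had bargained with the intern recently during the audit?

In B, the wh-phrase is extracted from inside a complex-NP island (relative clause) (introduced by "who"), which blocks movement.
In A, the extraction path crosses only that-complement boundaries, which are transparent.
So A is grammatical.

A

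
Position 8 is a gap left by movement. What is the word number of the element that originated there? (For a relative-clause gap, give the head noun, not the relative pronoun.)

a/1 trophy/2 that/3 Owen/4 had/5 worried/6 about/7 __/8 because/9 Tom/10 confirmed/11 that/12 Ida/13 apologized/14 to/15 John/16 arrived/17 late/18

The gap at 8 is the prepositional object of "worried", inside a relative clause.
The relative pronoun is "that" (word 3); it is bound by the head noun immediately before it.
Its filler is the head noun "trophy", at word 2.

2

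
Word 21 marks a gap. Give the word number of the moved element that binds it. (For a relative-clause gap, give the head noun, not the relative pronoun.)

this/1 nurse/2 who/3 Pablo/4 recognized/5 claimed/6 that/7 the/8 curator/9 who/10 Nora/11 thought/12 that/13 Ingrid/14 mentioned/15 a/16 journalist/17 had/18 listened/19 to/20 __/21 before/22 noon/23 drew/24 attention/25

The gap at 21 is the prepositional object of "listened", inside a relative clause.
The relative pronoun is "who" (word 10); it is bound by the head noun immediately before it.
Its filler is the head noun "curator", at word 9.

9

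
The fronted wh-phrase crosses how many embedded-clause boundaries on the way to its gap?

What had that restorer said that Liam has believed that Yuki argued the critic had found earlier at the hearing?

"what" is extracted from the object of "found".
Boundaries crossed, outermost first: [that], [that], [Ø] — 3 in total.

3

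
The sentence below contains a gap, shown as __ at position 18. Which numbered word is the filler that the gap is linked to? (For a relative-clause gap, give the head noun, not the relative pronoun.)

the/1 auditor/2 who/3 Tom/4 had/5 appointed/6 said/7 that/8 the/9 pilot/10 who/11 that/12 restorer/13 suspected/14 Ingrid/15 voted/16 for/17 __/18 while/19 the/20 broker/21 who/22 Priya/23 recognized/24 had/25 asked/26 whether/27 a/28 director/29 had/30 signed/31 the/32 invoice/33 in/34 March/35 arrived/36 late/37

10

The gap at 18 is the prepositional object of "voted", inside a relative clause.
The relative pronoun is "who" (word 11); it is bound by the head noun immediately before it.
Its filler is the head noun "pilot", at word 10.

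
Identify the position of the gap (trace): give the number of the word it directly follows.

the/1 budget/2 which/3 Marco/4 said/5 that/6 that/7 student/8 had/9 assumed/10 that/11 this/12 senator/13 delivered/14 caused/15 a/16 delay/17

The displaced element is "the budget" (word 2).
It is linked across 2 clause boundaries (that → that).
It functions as the direct object of "delivered", so the gap sits immediately after word 14 ("delivered").
Base order: Marco said that that student had assumed that this senator delivered the budget.

14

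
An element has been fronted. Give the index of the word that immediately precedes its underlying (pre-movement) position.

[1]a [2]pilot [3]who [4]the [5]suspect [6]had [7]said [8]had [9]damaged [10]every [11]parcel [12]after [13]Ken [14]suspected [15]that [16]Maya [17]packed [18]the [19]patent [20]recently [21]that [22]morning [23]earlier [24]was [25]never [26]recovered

The displaced element is "a pilot" (word 2).
It is linked across 1 clause boundary (Ø).
It functions as the subject of "damaged", so the gap sits immediately after word 7 ("said").
Base order: The suspect had said a pilot had damaged every parcel after Ken suspected that Maya packed the patent recently that morning earlier.

7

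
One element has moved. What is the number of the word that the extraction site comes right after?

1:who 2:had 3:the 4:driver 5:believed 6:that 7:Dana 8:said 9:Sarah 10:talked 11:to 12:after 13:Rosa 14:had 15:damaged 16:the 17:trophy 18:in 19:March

The displaced element is "who" (word 1).
It is linked across 2 clause boundaries (that → Ø).
It functions as the object of the preposition "to" of "talked", so the gap sits immediately after word 11 ("to").
Base order: The driver had believed that Dana said Sarah talked to who after Rosa had damaged the trophy in March.

11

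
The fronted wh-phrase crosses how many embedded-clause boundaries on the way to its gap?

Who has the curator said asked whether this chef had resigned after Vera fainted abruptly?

"who" is extracted from the subject of "asked".
Boundaries crossed, outermost first: [Ø] — 1 in total.

1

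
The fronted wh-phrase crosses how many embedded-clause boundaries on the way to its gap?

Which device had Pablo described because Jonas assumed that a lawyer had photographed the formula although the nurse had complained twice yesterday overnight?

0

"which device" originates inside the matrix clause — no clause boundary is crossed.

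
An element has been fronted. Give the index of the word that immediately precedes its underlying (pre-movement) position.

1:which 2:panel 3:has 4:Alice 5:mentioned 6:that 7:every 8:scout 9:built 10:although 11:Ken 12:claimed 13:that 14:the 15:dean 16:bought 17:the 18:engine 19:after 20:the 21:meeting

9

The displaced element is "which panel" (word 2).
It is linked across 1 clause boundary (that).
It functions as the direct object of "built", so the gap sits immediately after word 9 ("built").
Base order: Alice has mentioned that every scout built which panel although Ken claimed that the dean bought the engine after the meeting.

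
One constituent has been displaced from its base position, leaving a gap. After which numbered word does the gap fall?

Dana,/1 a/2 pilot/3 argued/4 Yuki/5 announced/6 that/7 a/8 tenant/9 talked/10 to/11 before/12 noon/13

11

The displaced element is "Dana" (word 1).
It is linked across 2 clause boundaries (Ø → that).
It functions as the object of the preposition "to" of "talked", so the gap sits immediately after word 11 ("to").
Base order: A pilot argued Yuki announced that a tenant talked to Dana before noon.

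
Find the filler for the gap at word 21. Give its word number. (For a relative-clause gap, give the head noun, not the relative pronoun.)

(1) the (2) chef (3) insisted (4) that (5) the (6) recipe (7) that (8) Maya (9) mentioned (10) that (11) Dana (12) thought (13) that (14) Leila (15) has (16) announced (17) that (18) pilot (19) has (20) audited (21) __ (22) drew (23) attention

6

The gap at 21 is the object of "audited", inside a relative clause.
The relative pronoun is "that" (word 7); it is bound by the head noun immediately before it.
Its filler is the head noun "recipe", at word 6.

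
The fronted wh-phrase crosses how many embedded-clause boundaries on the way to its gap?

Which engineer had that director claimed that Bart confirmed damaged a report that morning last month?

"which engineer" is extracted from the subject of "damaged".
Boundaries crossed, outermost first: [that], [Ø] — 2 in total.

2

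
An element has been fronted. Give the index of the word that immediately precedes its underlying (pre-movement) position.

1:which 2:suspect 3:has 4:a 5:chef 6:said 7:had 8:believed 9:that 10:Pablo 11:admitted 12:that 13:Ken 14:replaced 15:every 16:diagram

The displaced element is "which suspect" (word 2).
It is linked across 1 clause boundary (Ø).
It functions as the subject of "believed", so the gap sits immediately after word 6 ("said").
Base order: A chef has said that which suspect had believed that Pablo admitted that Ken replaced every diagram.

6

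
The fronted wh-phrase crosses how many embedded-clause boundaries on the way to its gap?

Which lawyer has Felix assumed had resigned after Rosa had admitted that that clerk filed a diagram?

1

"which lawyer" is extracted from the subject of "resigned".
Boundaries crossed, outermost first: [Ø] — 1 in total.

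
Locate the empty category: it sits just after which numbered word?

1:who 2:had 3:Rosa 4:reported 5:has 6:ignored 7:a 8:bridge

The displaced element is "who" (word 1).
It is linked across 1 clause boundary (Ø).
It functions as the subject of "ignored", so the gap sits immediately after word 4 ("reported").
Base order: Rosa had reported that who has ignored a bridge.

4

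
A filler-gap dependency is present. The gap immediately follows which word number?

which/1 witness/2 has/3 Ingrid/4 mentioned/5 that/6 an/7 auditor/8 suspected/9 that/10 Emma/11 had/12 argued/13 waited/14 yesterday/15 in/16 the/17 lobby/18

13

The displaced element is "which witness" (word 2).
It is linked across 3 clause boundaries (that → that → Ø).
It functions as the subject of "waited", so the gap sits immediately after word 13 ("argued").
Base order: Ingrid has mentioned that an auditor suspected that Emma had argued that which witness waited yesterday in the lobby.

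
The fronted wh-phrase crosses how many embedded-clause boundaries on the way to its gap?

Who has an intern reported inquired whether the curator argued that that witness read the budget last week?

1

"who" is extracted from the subject of "inquired".
Boundaries crossed, outermost first: [Ø] — 1 in total.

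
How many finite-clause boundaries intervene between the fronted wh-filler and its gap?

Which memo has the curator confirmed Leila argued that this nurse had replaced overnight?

2

"which memo" is extracted from the object of "replaced".
Boundaries crossed, outermost first: [Ø], [that] — 2 in total.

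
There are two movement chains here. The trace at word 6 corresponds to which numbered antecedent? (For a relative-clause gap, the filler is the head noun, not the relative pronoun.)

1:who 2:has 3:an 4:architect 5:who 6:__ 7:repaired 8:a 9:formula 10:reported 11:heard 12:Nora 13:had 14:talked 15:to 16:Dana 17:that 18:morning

The marked gap is inside the relative clause, the subject of "repaired".
Its filler is the head noun "architect" (via "who"), at word 4.
(The other dependency links word 1 to a gap after word 10.)

4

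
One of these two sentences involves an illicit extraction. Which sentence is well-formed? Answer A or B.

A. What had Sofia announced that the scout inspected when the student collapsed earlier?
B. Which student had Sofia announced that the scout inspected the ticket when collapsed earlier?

A

In B, the wh-phrase is extracted from inside an adjunct island (introduced by "when"), which blocks movement.
In A, the extraction path crosses only that-complement boundaries, which are transparent.
So A is grammatical.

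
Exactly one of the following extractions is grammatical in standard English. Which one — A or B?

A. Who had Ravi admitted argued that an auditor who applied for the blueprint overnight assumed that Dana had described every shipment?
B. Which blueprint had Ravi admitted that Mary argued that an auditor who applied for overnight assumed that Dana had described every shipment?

In B, the wh-phrase is extracted from inside a complex-NP island (relative clause) (introduced by "who"), which blocks movement.
In A, the extraction path crosses only that-complement boundaries, which are transparent.
So A is grammatical.

A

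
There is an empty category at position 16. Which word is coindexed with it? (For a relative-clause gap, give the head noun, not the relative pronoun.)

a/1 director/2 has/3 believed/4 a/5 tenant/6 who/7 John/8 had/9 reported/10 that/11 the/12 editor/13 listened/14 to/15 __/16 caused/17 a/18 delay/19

6

The gap at 16 is the prepositional object of "listened", inside a relative clause.
The relative pronoun is "who" (word 7); it is bound by the head noun immediately before it.
Its filler is the head noun "tenant", at word 6.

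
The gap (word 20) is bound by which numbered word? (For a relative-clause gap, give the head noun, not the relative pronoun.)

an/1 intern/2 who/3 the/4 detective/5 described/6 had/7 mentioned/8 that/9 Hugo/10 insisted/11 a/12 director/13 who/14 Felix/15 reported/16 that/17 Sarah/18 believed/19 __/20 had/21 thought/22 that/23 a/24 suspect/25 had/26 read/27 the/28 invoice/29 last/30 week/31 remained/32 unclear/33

13

The gap at 20 is the subject of "thought", inside a relative clause.
The relative pronoun is "who" (word 14); it is bound by the head noun immediately before it.
Its filler is the head noun "director", at word 13.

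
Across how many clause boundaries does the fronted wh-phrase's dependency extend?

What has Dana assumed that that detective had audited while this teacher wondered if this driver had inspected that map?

1

"what" is extracted from the object of "audited".
Boundaries crossed, outermost first: [that] — 1 in total.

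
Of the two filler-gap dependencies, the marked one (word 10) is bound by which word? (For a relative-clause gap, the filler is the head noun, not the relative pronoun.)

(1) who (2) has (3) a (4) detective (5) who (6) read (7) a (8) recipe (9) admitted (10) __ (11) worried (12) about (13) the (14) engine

The marked gap is the subject of "worried".
Its filler is the fronted wh-phrase "who", at word 1.
(The other dependency links word 4 to a gap after word 5.)

1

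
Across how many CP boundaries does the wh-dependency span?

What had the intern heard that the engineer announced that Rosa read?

"what" is extracted from the object of "read".
Boundaries crossed, outermost first: [that], [that] — 2 in total.

2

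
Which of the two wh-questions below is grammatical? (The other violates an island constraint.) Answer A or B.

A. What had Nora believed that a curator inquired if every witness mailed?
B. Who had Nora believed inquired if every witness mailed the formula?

B

In A, the wh-phrase is extracted from inside a wh-island (introduced by "if"), which blocks movement.
In B, the extraction path crosses only that-complement boundaries, which are transparent.
So B is grammatical.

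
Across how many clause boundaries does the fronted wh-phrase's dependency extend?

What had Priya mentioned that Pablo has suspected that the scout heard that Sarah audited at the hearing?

3

"what" is extracted from the object of "audited".
Boundaries crossed, outermost first: [that], [that], [that] — 3 in total.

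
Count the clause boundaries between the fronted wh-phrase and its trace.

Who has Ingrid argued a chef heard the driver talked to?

"who" is extracted from the PP object of "talked".
Boundaries crossed, outermost first: [Ø], [Ø] — 2 in total.

2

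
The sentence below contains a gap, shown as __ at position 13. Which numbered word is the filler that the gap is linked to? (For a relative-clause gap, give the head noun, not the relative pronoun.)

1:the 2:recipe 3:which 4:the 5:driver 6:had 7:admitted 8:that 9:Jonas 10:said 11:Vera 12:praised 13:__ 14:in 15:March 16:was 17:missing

2

The gap at 13 is the object of "praised", inside a relative clause.
The relative pronoun is "which" (word 3); it is bound by the head noun immediately before it.
Its filler is the head noun "recipe", at word 2.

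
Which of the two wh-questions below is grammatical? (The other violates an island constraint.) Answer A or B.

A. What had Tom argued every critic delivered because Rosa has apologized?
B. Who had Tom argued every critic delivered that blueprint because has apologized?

A

In B, the wh-phrase is extracted from inside an adjunct island (introduced by "because"), which blocks movement.
In A, the extraction path crosses only that-complement boundaries, which are transparent.
So A is grammatical.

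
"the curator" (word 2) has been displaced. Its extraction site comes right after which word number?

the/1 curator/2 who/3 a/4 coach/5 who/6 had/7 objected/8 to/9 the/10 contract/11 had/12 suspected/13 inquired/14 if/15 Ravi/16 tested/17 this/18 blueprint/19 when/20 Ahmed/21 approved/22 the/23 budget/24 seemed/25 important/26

13

The displaced element is "the curator" (word 2).
It is linked across 1 clause boundary (Ø).
It functions as the subject of "inquired", so the gap sits immediately after word 13 ("suspected").
Base order: A coach who had objected to the contract had suspected that the curator inquired if Ravi tested this blueprint when Ahmed approved the budget.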